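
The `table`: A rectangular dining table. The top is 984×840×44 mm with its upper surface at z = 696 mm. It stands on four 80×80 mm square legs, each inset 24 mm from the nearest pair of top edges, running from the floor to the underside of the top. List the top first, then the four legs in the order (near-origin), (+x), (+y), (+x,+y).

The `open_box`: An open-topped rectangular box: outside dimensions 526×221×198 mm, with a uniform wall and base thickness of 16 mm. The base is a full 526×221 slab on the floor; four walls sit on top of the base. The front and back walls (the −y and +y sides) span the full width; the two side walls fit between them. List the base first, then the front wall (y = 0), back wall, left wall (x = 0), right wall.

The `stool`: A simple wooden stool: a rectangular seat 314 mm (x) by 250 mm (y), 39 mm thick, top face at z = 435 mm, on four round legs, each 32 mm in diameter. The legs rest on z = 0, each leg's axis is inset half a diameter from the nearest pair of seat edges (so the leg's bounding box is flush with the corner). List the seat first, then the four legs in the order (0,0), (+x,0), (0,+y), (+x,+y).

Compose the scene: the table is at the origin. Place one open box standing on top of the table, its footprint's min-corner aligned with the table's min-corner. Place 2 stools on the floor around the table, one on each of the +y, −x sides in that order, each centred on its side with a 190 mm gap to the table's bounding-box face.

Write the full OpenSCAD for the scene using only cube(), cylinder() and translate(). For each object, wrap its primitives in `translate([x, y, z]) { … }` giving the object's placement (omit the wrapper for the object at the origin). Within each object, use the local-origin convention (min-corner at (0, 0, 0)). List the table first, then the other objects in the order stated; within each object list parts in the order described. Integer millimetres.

translate([0, 0, 652]) cube([984, 840, 44]);
translate([24, 24, 0]) cube([80, 80, 652]);
translate([880, 24, 0]) cube([80, 80, 652]);
translate([24, 736, 0]) cube([80, 80, 652]);
translate([880, 736, 0]) cube([80, 80, 652]);
translate([0, 0, 696]) {
  cube([526, 221, 16]);
  translate([0, 0, 16]) cube([526, 16, 182]);
  translate([0, 205, 16]) cube([526, 16, 182]);
  translate([0, 16, 16]) cube([16, 189, 182]);
  translate([510, 16, 16]) cube([16, 189, 182]);
}
translate([335, 1030, 0]) {
  translate([0, 0, 396]) cube([314, 250, 39]);
  translate([16, 16, 0]) cylinder(h = 396, r = 16);
  translate([298, 16, 0]) cylinder(h = 396, r = 16);
  translate([16, 234, 0]) cylinder(h = 396, r = 16);
  translate([298, 234, 0]) cylinder(h = 396, r = 16);
}
translate([-504, 295, 0]) {
  translate([0, 0, 396]) cube([314, 250, 39]);
  translate([16, 16, 0]) cylinder(h = 396, r = 16);
  translate([298, 16, 0]) cylinder(h = 396, r = 16);
  translate([16, 234, 0]) cylinder(h = 396, r = 16);
  translate([298, 234, 0]) cylinder(h = 396, r = 16);
}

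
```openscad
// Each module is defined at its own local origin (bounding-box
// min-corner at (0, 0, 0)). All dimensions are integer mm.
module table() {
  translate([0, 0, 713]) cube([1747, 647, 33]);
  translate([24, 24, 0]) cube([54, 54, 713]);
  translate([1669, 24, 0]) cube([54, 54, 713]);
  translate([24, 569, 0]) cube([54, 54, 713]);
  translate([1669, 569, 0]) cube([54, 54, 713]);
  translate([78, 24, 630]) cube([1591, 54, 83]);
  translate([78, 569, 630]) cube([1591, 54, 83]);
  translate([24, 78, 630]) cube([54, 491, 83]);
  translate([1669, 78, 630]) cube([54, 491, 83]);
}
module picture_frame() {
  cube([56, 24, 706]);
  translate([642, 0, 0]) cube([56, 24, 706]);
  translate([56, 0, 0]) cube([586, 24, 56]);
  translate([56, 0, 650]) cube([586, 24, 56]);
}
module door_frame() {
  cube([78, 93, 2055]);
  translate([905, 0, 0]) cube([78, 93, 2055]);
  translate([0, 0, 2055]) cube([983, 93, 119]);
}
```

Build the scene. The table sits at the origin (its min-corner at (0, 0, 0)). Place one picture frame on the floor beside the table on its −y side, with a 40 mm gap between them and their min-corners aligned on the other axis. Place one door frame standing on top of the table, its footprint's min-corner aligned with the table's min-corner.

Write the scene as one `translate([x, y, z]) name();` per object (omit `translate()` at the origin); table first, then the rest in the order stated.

table();
translate([0, -64, 0]) picture_frame();
translate([0, 0, 746]) door_frame();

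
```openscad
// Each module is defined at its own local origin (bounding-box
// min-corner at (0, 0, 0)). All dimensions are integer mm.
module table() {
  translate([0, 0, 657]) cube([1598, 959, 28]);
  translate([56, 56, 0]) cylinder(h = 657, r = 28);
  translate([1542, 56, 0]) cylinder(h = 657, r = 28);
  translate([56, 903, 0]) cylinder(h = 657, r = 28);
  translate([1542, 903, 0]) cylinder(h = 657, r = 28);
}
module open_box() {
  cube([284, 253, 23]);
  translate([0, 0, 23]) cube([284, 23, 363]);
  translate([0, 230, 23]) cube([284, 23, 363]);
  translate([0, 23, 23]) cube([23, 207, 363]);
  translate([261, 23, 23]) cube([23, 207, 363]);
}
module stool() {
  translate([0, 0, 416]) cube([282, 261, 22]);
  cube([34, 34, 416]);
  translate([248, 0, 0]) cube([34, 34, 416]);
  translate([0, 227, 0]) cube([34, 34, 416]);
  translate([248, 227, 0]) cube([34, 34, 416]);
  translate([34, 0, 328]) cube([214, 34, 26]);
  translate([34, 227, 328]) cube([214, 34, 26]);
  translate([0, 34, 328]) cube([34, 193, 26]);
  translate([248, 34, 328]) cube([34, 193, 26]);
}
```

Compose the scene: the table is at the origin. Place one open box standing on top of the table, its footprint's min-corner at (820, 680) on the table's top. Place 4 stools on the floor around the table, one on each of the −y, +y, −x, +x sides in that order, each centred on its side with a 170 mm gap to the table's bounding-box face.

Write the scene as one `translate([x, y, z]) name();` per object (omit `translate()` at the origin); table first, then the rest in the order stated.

table();
translate([820, 680, 685]) open_box();
translate([658, -431, 0]) stool();
translate([658, 1129, 0]) stool();
translate([-452, 349, 0]) stool();
translate([1768, 349, 0]) stool();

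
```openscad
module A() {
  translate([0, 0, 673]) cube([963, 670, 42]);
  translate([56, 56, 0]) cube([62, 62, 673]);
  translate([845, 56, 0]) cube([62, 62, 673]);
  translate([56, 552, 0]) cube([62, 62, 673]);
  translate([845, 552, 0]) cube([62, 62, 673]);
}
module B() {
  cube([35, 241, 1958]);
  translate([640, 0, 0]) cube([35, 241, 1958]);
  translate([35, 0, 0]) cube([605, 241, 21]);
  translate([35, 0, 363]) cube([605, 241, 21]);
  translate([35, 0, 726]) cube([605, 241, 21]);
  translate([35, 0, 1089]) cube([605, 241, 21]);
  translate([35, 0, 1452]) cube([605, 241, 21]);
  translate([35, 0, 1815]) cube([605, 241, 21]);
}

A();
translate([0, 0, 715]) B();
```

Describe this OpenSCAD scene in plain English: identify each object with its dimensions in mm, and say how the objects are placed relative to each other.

A is a table: top 963 mm (x) × 670 mm (y), 42 mm thick, upper face at z = 715 mm, on four 62×62 mm square legs, each inset 56 mm from the nearest pair of top edges, running from z = 0 to the bottom of the top.

B is an open bookshelf. Two side panels, each 35 mm thick, 241 mm deep and 1958 mm tall, stand 675 mm apart (outside-to-outside). Between them sit 6 shelves, each 21 mm thick and 241 mm deep, spanning the full gap between the sides. The bottom shelf rests on the floor (its underside at z = 0) and the clear gap between one shelf's top and the next shelf's underside is 342 mm.

The bookshelf is on top of the table.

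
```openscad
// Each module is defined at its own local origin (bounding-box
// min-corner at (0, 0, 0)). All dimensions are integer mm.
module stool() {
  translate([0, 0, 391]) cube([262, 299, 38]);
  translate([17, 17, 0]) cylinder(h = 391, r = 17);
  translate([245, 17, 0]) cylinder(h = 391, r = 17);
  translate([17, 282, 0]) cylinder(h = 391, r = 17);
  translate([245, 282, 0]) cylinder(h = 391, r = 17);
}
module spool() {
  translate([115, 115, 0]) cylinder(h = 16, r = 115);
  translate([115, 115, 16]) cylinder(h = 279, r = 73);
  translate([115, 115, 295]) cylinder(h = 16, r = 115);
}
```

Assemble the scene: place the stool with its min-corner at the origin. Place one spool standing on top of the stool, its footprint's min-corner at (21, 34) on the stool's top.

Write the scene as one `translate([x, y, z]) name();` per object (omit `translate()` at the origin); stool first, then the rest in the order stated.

stool();
translate([21, 34, 429]) spool();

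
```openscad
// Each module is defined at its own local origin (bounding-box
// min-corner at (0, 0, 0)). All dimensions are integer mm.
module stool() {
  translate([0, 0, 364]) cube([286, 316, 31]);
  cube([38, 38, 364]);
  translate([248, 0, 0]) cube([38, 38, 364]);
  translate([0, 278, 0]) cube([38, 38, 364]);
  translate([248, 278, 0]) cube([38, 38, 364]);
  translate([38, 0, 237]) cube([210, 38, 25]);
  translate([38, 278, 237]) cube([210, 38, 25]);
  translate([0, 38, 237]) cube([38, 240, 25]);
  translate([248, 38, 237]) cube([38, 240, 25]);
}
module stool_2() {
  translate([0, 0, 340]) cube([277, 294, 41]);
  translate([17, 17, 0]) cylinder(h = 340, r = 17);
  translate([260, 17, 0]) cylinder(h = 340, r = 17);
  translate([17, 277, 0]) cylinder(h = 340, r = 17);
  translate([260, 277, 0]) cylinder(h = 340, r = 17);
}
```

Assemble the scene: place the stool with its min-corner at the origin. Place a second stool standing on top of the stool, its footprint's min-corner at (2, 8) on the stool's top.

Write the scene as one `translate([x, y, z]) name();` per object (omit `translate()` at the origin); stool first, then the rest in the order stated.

stool();
translate([2, 8, 395]) stool_2();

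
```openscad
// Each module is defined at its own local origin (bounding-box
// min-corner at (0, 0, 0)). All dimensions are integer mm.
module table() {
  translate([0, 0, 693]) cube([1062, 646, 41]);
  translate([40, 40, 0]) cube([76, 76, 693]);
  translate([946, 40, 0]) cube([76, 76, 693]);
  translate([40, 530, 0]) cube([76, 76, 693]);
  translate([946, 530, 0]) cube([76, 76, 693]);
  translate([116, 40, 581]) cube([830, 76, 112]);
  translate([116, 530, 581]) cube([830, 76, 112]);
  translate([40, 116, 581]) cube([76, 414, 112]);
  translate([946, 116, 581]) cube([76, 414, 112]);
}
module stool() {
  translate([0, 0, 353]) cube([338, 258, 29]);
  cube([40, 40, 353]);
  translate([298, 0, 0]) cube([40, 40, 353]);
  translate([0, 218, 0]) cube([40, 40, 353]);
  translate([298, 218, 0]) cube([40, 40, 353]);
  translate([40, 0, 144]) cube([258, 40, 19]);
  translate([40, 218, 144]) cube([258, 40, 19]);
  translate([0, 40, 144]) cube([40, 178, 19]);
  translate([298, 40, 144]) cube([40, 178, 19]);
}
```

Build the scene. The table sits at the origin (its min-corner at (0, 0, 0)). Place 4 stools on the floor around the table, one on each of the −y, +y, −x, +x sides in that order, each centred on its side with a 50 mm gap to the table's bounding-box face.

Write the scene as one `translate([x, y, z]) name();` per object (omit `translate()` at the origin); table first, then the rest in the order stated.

table();
translate([362, -308, 0]) stool();
translate([362, 696, 0]) stool();
translate([-388, 194, 0]) stool();
translate([1112, 194, 0]) stool();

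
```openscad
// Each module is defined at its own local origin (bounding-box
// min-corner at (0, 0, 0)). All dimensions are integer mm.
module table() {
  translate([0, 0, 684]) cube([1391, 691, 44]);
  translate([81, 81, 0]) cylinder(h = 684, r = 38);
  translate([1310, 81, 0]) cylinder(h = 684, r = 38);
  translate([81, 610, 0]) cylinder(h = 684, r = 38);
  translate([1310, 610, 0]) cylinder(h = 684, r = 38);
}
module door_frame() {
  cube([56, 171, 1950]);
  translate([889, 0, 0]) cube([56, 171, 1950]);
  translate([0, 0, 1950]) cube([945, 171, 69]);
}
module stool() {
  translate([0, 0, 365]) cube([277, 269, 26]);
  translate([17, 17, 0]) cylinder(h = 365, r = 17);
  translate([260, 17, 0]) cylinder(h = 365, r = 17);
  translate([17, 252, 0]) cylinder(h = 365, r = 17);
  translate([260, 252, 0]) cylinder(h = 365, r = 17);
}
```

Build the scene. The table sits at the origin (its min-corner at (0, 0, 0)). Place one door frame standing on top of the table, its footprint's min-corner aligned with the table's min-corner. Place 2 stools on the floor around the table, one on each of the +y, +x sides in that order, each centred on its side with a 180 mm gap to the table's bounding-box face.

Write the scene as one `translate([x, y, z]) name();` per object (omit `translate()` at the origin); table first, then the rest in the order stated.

table();
translate([0, 0, 728]) door_frame();
translate([557, 871, 0]) stool();
translate([1571, 211, 0]) stool();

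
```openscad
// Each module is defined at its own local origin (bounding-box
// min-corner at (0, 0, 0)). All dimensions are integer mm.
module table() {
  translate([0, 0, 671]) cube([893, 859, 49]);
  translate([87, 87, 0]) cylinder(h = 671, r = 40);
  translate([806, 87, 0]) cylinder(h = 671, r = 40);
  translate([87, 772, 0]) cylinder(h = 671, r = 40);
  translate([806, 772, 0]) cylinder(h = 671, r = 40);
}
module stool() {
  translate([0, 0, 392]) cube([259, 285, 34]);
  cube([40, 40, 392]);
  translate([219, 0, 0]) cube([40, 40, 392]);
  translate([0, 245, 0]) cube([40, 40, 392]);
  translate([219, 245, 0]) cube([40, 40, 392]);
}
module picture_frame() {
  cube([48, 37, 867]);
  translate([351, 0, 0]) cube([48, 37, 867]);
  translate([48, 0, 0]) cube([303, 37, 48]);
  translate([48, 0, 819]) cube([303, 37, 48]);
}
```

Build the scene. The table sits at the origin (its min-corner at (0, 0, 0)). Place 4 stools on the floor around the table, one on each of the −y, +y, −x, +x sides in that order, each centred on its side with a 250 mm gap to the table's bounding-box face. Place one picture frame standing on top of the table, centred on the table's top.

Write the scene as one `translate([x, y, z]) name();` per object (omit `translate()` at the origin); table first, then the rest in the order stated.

table();
translate([317, -535, 0]) stool();
translate([317, 1109, 0]) stool();
translate([-509, 287, 0]) stool();
translate([1143, 287, 0]) stool();
translate([247, 411, 720]) picture_frame();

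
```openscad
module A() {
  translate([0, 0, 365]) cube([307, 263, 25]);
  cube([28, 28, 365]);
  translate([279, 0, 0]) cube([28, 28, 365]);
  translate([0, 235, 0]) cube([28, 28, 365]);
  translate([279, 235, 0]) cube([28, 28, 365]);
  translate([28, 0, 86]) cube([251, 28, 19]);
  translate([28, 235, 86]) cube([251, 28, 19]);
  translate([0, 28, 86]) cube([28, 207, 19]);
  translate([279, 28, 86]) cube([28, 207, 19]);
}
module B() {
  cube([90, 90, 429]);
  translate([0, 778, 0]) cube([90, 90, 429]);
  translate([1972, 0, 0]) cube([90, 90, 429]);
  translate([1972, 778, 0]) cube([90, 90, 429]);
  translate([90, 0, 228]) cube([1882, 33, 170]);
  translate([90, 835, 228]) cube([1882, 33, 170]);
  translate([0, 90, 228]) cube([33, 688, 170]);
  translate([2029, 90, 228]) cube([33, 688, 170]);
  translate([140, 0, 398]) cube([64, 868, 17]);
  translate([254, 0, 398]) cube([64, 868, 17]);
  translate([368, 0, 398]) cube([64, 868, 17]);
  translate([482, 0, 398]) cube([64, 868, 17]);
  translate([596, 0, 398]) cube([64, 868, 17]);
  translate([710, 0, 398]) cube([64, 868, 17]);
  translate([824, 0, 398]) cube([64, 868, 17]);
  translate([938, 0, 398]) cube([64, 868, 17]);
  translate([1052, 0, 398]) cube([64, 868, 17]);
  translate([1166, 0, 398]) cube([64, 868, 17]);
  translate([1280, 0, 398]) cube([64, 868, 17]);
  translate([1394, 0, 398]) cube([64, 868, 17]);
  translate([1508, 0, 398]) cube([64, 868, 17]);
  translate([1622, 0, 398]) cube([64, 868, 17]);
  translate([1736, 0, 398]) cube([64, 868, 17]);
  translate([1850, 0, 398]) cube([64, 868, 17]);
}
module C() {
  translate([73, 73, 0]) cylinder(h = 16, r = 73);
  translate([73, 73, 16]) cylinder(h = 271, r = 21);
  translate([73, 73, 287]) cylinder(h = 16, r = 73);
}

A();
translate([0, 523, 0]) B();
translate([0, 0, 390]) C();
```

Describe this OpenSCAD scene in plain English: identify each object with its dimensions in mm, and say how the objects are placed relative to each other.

A is a simple wooden stool: a rectangular seat 307 mm (x) by 263 mm (y), 25 mm thick, top face at z = 390 mm, on four square legs, each 28×28 mm in cross-section. The legs rest on z = 0, each flush with a corner of the seat. Four stretchers, 28 mm wide and 19 mm tall, connect adjacent legs with their undersides at z = 86 mm, each running between the inner faces of the legs it joins and aligned with the legs' outer faces on the other axis.

B is a bed frame 2062 mm long (x) by 868 mm wide (y). Four 90×90 mm corner posts, 429 mm tall, at the corners of the footprint. Four rails of 33 mm thickness and 170 mm height run between adjacent posts with their undersides at z = 228 mm, their outer faces flush with the outside of the frame (the two x-running rails run between the posts' inner faces; the two y-running rails run between the posts' inner faces). 16 slats, each 64 mm wide (x) and 17 mm thick, lie across the top of the two x-running rails, running the full 868 mm width of the frame in y; the slats are evenly spaced along x between the inner faces of the end posts with equal gaps (rounded down to the nearest mm) at the −x end and between each pair — any rounding remainder accumulates at the +x end.

C is a spool: two coaxial disc flanges of radius 73 mm and thickness 16 mm, joined by a core cylinder of radius 21 mm and height 271 mm. The lower flange rests on z = 0 and the three cylinders share a vertical axis.

The bed frame is on the floor beside the stool on its +y side. The spool is on top of the stool.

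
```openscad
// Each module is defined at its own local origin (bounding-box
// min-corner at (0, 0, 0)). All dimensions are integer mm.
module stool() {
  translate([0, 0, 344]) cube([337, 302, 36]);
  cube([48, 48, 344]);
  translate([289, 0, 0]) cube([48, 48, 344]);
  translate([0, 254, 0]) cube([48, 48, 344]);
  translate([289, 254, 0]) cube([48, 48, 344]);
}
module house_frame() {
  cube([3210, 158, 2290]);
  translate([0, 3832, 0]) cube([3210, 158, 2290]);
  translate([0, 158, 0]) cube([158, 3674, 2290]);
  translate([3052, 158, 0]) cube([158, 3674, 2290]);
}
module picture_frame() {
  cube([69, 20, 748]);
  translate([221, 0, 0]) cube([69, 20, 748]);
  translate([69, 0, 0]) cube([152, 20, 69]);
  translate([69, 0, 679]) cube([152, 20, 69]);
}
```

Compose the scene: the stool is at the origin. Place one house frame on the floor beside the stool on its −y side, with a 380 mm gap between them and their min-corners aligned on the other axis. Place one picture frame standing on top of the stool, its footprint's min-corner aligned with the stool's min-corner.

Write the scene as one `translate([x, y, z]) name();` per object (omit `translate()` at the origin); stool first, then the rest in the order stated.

stool();
translate([0, -4370, 0]) house_frame();
translate([0, 0, 380]) picture_frame();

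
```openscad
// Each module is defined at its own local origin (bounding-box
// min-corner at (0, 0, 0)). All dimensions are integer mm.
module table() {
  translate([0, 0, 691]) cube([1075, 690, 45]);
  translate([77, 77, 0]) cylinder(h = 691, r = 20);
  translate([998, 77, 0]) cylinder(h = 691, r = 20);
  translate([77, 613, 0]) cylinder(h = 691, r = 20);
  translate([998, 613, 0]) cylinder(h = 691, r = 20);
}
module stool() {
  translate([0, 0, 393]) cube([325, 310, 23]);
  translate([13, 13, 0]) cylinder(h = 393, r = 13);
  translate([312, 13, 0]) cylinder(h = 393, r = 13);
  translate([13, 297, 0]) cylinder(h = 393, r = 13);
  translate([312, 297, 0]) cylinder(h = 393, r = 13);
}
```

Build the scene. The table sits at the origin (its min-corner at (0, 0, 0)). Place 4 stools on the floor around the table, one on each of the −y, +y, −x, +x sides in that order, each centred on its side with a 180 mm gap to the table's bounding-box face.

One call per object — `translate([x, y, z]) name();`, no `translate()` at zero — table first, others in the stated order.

table();
translate([375, -490, 0]) stool();
translate([375, 870, 0]) stool();
translate([-505, 190, 0]) stool();
translate([1255, 190, 0]) stool();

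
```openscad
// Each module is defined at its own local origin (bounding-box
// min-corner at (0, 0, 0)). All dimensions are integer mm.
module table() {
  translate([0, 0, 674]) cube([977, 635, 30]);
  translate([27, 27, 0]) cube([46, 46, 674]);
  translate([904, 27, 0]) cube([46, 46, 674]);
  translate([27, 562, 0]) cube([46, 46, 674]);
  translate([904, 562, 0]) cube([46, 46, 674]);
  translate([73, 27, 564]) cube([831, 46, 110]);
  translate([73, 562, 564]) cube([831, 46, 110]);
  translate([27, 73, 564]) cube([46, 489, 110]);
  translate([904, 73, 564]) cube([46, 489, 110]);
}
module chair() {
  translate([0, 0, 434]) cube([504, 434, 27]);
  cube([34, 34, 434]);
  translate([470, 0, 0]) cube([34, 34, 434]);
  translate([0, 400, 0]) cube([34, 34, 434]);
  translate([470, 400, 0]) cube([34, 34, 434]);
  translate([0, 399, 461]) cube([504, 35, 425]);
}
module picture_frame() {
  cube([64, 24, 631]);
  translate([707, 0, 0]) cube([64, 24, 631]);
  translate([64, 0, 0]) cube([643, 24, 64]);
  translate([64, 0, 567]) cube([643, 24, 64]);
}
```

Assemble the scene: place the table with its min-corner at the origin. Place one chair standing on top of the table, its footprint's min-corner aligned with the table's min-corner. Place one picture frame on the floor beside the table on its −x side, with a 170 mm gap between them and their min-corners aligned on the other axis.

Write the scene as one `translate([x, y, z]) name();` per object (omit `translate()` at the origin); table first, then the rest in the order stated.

table();
translate([0, 0, 704]) chair();
translate([-941, 0, 0]) picture_frame();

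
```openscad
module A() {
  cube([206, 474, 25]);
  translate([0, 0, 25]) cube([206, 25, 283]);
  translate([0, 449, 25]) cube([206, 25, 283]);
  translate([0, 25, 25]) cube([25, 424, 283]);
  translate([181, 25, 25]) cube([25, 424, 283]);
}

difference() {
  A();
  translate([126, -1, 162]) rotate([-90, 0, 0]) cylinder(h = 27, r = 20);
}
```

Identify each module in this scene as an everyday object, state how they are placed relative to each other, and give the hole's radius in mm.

The subtracted cylinder has r = 20 mm.

A is an open box. The open box has a circular hole through its front wall. The hole's radius is 20 mm.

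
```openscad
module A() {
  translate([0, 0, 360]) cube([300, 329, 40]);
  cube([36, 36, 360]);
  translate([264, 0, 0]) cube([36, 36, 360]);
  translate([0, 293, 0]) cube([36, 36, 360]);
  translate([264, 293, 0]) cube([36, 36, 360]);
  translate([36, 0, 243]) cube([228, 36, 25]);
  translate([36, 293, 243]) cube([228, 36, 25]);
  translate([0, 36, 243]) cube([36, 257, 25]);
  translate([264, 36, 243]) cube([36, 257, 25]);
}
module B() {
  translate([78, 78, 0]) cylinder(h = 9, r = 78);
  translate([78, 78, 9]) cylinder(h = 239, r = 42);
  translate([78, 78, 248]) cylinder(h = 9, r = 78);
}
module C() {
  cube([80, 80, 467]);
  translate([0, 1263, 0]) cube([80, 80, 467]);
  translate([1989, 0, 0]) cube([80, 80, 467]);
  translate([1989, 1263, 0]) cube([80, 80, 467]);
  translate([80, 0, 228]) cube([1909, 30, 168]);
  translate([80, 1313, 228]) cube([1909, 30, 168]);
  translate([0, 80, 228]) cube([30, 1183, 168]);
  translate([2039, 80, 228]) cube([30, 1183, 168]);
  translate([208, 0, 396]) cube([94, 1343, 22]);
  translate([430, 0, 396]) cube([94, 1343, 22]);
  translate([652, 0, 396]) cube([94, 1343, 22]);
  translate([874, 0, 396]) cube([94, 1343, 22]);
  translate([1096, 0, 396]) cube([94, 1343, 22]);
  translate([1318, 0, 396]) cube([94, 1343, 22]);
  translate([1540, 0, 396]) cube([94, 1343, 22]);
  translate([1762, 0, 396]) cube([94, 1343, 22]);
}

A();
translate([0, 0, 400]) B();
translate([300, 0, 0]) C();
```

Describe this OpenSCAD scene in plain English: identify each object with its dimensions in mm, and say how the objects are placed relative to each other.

A is a four-legged stool. The seat is 300×329 mm, 40 mm thick, top at z = 400 mm. It stands on four square legs, each 36×36 mm in cross-section, from z = 0 to the seat underside, each flush with a corner of the seat. Four stretchers, 36 mm wide and 25 mm tall, connect adjacent legs with their undersides at z = 243 mm, each running between the inner faces of the legs it joins and aligned with the legs' outer faces on the other axis.

B is a spool: two coaxial disc flanges of radius 78 mm and thickness 9 mm, joined by a core cylinder of radius 42 mm and height 239 mm. The lower flange rests on z = 0 and the three cylinders share a vertical axis.

C is a bed frame 2069 mm long (x) by 1343 mm wide (y). Four 80×80 mm corner posts, 467 mm tall, at the corners of the footprint. Four rails of 30 mm thickness and 168 mm height run between adjacent posts with their undersides at z = 228 mm, their outer faces flush with the outside of the frame (the two x-running rails run between the posts' inner faces; the two y-running rails run between the posts' inner faces). 8 slats, each 94 mm wide (x) and 22 mm thick, lie across the top of the two x-running rails, running the full 1343 mm width of the frame in y; the slats are evenly spaced along x between the inner faces of the end posts with equal gaps (rounded down to the nearest mm) at the −x end and between each pair — any rounding remainder accumulates at the +x end.

The spool is on top of the stool. The bed frame is against the stool's +x side, with their −y faces flush.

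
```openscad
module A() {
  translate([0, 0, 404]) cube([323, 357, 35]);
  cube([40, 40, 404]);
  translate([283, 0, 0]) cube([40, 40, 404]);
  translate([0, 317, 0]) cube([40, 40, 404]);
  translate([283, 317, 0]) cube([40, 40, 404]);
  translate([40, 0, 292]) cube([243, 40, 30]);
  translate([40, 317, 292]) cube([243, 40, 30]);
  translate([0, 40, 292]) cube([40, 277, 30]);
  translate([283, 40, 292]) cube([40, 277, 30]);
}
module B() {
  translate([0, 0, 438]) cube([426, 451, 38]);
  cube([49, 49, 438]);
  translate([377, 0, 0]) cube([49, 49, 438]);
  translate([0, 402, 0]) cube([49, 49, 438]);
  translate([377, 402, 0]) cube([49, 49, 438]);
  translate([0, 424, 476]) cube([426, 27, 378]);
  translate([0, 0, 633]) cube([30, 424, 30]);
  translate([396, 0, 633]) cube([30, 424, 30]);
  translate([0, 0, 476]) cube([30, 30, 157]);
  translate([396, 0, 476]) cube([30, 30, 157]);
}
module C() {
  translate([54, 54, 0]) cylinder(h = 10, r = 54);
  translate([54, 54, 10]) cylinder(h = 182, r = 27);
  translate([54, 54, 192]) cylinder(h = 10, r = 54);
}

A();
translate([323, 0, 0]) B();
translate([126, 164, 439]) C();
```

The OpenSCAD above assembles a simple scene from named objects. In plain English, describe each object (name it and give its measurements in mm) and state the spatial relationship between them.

A is a simple wooden stool: a rectangular seat 323 mm (x) by 357 mm (y), 35 mm thick, top face at z = 439 mm, on four square legs, each 40×40 mm in cross-section. The legs rest on z = 0, each flush with a corner of the seat. Four stretchers, 40 mm wide and 30 mm tall, connect adjacent legs with their undersides at z = 292 mm, each running between the inner faces of the legs it joins and aligned with the legs' outer faces on the other axis.

B is a chair: 426×451 mm seat, 38 mm thick, top at z = 476 mm, on four 49 mm square corner legs flush with the seat edges. A 27 mm thick backrest slab spans the full seat width, extending 378 mm above the seat top, its back face flush with the seat's +y edge. Two armrests of 30×30 mm section run along each side from the seat's front edge to the front of the backrest, top faces 187 mm above the seat top and outer faces flush with the seat's x-edges; a 30×30 mm post under the front of each armrest stands on the seat at the front corner.

C is a spool: two coaxial disc flanges of radius 54 mm and thickness 10 mm, joined by a core cylinder of radius 27 mm and height 182 mm. The lower flange rests on z = 0 and the three cylinders share a vertical axis.

The chair is against the stool's +x side, with their −y faces flush. The spool is on top of the stool.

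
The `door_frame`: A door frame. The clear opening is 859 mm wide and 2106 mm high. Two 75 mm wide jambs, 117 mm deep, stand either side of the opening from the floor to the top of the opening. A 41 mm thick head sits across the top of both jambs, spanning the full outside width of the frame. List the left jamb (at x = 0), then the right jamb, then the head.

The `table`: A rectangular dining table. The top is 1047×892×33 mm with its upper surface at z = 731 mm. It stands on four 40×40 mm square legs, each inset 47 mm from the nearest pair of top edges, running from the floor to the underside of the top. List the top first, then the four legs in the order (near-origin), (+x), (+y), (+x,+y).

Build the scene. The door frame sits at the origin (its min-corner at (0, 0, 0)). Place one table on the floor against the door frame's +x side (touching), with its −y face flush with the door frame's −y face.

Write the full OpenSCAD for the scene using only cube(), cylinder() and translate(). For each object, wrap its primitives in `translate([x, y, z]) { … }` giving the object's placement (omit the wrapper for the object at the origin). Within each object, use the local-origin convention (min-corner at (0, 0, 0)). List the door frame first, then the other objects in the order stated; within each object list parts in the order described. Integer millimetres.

cube([75, 117, 2106]);
translate([934, 0, 0]) cube([75, 117, 2106]);
translate([0, 0, 2106]) cube([1009, 117, 41]);
translate([1009, 0, 0]) {
  translate([0, 0, 698]) cube([1047, 892, 33]);
  translate([47, 47, 0]) cube([40, 40, 698]);
  translate([960, 47, 0]) cube([40, 40, 698]);
  translate([47, 805, 0]) cube([40, 40, 698]);
  translate([960, 805, 0]) cube([40, 40, 698]);
}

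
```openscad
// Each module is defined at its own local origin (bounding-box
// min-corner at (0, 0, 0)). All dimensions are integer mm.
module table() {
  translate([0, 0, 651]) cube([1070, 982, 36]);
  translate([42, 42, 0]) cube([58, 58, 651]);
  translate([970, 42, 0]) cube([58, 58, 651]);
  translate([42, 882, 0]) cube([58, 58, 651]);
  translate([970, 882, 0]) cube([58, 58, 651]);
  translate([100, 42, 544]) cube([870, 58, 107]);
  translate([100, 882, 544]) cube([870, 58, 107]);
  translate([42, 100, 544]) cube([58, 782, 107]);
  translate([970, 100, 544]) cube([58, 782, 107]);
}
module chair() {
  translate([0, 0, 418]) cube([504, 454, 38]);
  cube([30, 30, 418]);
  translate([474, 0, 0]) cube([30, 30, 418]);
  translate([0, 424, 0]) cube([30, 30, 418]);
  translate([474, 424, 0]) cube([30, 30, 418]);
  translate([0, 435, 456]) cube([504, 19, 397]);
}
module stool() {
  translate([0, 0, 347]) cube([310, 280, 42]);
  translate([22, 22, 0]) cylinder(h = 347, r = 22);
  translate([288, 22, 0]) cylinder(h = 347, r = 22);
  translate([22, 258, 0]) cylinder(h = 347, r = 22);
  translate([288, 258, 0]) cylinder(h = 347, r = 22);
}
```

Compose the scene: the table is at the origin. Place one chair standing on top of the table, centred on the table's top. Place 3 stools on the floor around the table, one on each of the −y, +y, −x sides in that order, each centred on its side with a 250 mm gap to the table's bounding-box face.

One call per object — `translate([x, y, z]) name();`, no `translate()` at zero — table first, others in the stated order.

table();
translate([283, 264, 687]) chair();
translate([380, -530, 0]) stool();
translate([380, 1232, 0]) stool();
translate([-560, 351, 0]) stool();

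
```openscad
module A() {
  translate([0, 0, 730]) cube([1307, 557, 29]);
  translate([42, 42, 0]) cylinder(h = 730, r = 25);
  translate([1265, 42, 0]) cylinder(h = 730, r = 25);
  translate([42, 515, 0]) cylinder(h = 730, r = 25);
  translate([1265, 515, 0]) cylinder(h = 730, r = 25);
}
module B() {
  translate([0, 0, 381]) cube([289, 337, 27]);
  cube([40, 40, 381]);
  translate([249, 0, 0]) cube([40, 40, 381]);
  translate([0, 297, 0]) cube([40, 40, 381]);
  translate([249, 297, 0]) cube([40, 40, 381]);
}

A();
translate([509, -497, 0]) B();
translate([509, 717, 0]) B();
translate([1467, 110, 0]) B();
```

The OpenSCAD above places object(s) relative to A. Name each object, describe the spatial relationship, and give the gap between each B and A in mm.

A is a table. B is a stool. Three stools sit around the table at the −y, +y, +x sides. The gap between each stool and the table is 160 mm.

Each stool's nearest face is 160 mm from the table's bounding box.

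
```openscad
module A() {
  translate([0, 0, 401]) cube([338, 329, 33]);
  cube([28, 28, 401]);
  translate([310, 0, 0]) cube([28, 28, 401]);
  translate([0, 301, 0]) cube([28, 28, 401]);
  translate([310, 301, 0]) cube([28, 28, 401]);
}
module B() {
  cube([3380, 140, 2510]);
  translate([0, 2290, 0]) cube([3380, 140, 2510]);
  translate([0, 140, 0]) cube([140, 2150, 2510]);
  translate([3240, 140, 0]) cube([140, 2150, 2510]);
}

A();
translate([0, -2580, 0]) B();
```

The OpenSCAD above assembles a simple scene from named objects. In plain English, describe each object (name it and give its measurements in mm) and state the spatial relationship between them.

A is a four-legged stool. The seat is 338×329 mm, 33 mm thick, top at z = 434 mm. It stands on four square legs, each 28×28 mm in cross-section, from z = 0 to the seat underside, each flush with a corner of the seat.

B is a box-shaped house frame (walls only): outside footprint 3380×2430 mm, wall height 2510 mm, wall thickness 140 mm. The two y-facing walls run the full x-width; the two x-facing walls fit between the inner faces of the y-facing walls.

The house frame is on the floor beside the stool on its −y side.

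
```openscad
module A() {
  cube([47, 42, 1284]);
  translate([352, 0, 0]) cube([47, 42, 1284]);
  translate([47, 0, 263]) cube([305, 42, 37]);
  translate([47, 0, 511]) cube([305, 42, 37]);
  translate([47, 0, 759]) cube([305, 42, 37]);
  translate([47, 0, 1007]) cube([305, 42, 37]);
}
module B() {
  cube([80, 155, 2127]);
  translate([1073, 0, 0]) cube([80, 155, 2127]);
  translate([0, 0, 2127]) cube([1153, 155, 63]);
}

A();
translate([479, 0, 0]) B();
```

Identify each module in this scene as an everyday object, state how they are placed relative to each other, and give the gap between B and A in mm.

A is a ladder. B is a door frame. The door frame is on the floor beside the ladder on its +x side. The gap between the door frame and the ladder is 80 mm.

The door frame's nearest face is 80 mm from the ladder's +x face.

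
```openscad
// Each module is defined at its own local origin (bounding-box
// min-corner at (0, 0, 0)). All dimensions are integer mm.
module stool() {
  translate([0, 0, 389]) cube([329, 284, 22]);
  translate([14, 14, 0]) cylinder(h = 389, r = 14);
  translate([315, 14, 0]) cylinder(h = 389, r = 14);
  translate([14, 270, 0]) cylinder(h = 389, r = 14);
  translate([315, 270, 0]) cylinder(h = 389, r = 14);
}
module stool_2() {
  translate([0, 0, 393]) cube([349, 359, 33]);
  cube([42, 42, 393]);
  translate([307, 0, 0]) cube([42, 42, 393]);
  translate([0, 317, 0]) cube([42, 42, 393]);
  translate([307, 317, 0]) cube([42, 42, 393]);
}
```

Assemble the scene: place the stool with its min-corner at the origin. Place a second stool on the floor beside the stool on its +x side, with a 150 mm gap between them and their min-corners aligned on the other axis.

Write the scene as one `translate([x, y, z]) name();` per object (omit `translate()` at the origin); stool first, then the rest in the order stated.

stool();
translate([479, 0, 0]) stool_2();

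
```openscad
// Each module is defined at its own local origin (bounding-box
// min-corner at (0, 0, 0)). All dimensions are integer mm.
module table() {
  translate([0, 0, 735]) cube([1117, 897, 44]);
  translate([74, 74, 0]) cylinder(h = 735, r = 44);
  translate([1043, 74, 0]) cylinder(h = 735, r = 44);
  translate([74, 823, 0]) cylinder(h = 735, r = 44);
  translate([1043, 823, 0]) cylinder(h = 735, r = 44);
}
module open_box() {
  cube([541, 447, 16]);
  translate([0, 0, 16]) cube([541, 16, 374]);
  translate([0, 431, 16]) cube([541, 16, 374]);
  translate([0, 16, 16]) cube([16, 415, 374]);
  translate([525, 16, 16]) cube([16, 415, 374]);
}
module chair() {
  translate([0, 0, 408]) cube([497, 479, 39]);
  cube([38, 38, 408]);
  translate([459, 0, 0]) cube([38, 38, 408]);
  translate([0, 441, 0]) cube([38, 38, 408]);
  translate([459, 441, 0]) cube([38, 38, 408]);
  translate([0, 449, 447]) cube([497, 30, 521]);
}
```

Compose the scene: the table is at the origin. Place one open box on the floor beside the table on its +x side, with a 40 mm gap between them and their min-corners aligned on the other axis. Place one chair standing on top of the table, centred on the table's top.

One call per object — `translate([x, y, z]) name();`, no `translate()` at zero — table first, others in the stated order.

table();
translate([1157, 0, 0]) open_box();
translate([310, 209, 779]) chair();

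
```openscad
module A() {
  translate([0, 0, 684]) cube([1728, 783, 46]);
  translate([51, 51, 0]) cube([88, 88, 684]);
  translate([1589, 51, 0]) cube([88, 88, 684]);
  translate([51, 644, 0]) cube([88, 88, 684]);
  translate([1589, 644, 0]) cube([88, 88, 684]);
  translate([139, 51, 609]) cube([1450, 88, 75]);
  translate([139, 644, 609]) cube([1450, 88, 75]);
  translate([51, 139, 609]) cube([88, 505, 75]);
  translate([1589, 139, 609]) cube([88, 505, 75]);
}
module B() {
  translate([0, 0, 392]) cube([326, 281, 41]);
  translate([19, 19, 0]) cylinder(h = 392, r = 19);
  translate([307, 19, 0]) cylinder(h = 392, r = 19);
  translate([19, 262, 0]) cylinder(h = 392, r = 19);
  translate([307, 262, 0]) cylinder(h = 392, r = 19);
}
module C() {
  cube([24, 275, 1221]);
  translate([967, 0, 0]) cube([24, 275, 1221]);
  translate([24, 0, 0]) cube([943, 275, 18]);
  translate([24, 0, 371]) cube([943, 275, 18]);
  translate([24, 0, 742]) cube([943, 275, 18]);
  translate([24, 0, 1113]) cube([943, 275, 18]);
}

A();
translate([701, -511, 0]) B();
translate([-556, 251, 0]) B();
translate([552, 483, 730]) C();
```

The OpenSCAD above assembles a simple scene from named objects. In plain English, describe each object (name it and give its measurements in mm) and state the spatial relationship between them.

A is a table with a 1728×783 mm rectangular top, 46 mm thick, top surface at z = 730 mm, supported by four 88×88 mm square legs, each inset 51 mm from the nearest pair of top edges, running from the floor. Four apron rails, 88 mm thick and 75 mm tall, run between adjacent legs with their top edges flush with the underside of the top and their outer faces flush with the legs' outer faces.

B is a four-legged stool. The seat is 326×281 mm, 41 mm thick, top at z = 433 mm. It stands on four round legs, each 38 mm in diameter, from z = 0 to the seat underside, each leg's axis is inset half a diameter from the nearest pair of seat edges (so the leg's bounding box is flush with the corner).

C is a bookshelf 991 mm wide overall, 275 mm deep and 1221 mm tall. The two sides are 24 mm thick vertical panels. 4 horizontal shelves of 18 mm thickness span between the inner faces of the sides; the lowest shelf sits on the floor and shelves are stacked with a clear vertical gap of 353 mm between each pair.

Two stools sit around the table at the −y, −x sides. The bookshelf is on top of the table.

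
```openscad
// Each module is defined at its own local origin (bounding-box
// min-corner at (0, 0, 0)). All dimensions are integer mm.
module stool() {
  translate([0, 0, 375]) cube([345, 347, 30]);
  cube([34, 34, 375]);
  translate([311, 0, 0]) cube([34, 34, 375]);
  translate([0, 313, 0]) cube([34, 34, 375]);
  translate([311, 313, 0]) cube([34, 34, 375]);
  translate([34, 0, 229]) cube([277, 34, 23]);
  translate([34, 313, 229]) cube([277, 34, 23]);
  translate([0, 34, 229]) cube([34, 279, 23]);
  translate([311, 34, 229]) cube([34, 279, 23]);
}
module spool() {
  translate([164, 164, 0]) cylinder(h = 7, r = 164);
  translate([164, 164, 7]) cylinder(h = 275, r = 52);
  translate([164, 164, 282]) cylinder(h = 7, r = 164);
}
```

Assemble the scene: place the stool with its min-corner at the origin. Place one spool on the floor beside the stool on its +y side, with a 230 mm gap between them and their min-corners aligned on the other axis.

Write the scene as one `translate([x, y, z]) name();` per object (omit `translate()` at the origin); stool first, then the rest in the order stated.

stool();
translate([0, 577, 0]) spool();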